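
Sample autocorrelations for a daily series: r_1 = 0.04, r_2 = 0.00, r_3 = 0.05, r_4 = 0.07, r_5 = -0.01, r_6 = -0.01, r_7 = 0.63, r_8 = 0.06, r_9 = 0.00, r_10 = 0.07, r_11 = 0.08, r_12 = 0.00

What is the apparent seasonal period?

7

The largest autocorrelation is r_7 = 0.63; the remaining lags stay at or below 0.08.
The dominant spike at lag 7 indicates a seasonal period of 7.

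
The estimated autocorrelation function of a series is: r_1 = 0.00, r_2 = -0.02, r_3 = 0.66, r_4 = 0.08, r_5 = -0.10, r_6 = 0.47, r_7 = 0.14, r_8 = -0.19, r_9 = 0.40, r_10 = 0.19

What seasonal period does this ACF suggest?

The largest autocorrelation is r_3 = 0.66, with weaker echoes at lags 6 (0.47) and 9 (0.40); the remaining lags stay at or below 0.19.
The dominant spike at lag 3 indicates a seasonal period of 3.

3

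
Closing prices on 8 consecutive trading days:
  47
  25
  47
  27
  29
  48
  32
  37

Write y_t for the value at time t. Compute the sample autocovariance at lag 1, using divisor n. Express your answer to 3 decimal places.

Mean ȳ = (47 + 25 + 47 + 27 + 29 + 48 + 32 + 37)/8 = 36.5000
Deviations: 10.5000, -11.5000, 10.5000, -9.5000, -7.5000, 11.5000, -4.5000, 0.5000
Σ_{t=1}^{7}(y_t−ȳ)(y_{t+1}−ȳ) = -410.2500
γ_1 = -410.2500 / 8 = -51.281

-51.281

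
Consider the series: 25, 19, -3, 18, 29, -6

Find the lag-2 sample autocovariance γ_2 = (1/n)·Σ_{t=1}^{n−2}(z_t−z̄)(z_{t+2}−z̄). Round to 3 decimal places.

Mean z̄ = (25 + 19 − 3 + 18 + 29 − 6)/6 = 13.6667
Σ_{t=1}^{4}(z_t−z̄)(z_{t+2}−z̄) = -506.5556
γ_2 = -506.5556 / 6 = -84.426

-84.426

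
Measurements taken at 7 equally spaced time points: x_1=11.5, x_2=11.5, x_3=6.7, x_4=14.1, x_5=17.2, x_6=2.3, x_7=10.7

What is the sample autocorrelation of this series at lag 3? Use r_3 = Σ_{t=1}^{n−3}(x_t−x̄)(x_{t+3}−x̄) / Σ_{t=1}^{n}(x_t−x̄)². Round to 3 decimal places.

0.296

Mean x̄ = (11.5 + 11.5 + 6.7 + 14.1 + 17.2 + 2.3 + 10.7)/7 = 10.5714
Deviations from mean: 0.9286, 0.9286, -3.8714, 3.5286, 6.6286, -8.2714, 0.1286
Numerator Σ_{t=1}^{4}(x_t−x̄)(x_{t+3}−x̄) = 41.9076
Denominator Σ(x_t−x̄)² = 141.5343
r_3 = 41.9076 / 141.5343 = 0.296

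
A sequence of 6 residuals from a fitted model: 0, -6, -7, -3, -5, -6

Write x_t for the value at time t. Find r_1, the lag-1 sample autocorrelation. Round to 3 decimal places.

Mean x̄ = (0 − 6 − 7 − 3 − 5 − 6)/6 = -4.5000
Deviations from mean: 4.5000, -1.5000, -2.5000, 1.5000, -0.5000, -1.5000
Σ(x_t−x̄)(x_{t+1}−x̄) = (-6.7500) + (3.7500) + (-3.7500) + (-0.7500) + (0.7500) = -6.7500
Denominator Σ(x_t−x̄)² = 33.5000
r_1 = -6.7500 / 33.5000 = -0.201

-0.201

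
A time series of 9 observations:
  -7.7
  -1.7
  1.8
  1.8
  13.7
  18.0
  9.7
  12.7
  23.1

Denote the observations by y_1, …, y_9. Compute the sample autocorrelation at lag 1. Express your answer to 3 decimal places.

0.459

Mean ȳ = (-7.7 − 1.7 + 1.8 + 1.8 + 13.7 + 18.0 + 9.7 + 12.7 + 23.1)/9 = 7.9333
Numerator Σ_{t=1}^{8}(y_t−ȳ)(y_{t+1}−ȳ) = 368.4856
Denominator Σ(y_t−ȳ)² = 802.9000
r_1 = 368.4856 / 802.9000 = 0.459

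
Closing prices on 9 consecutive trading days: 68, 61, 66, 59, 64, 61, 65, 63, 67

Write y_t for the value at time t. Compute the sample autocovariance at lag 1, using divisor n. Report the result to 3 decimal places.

-4.117

Mean ȳ = (68 + 61 + 66 + 59 + 64 + 61 + 65 + 63 + 67)/9 = 63.7778
Σ_{t=1}^{8}(y_t−ȳ)(y_{t+1}−ȳ) = -37.0494
γ_1 = -37.0494 / 9 = -4.117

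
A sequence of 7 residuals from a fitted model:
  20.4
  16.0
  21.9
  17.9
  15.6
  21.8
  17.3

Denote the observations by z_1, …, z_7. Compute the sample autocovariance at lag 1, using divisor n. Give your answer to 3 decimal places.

Mean z̄ = (20.4 + 16.0 + 21.9 + 17.9 + 15.6 + 21.8 + 17.3)/7 = 18.7000
Σ_{t=1}^{6}(z_t−z̄)(z_{t+1}−z̄) = -27.2600
γ_1 = -27.2600 / 7 = -3.894

-3.894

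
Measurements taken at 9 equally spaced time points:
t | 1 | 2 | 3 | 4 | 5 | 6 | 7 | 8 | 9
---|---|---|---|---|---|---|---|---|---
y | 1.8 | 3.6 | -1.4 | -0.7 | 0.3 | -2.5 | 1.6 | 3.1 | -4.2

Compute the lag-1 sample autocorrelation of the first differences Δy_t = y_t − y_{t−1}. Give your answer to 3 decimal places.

-0.302

First differences Δy: 1.8, -5.0, 0.7, 1.0, -2.8, 4.1, 1.5, -7.3
Mean of differences = -0.7500
Numerator Σ(Δy_t−Δȳ)(Δy_{t+1}−Δȳ) = -31.8175
Denominator Σ(Δy_t−Δȳ)² = 105.4200
r_1(Δy) = -31.8175 / 105.4200 = -0.302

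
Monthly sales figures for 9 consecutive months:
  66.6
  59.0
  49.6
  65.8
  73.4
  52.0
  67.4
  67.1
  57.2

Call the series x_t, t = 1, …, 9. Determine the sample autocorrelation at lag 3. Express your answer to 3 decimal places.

0.462

Mean x̄ = (66.6 + 59.0 + 49.6 + 65.8 + 73.4 + 52.0 + 67.4 + 67.1 + 57.2)/9 = 62.0111
Σ(x_t−x̄)(x_{t+3}−x̄) = (17.3868) + (-34.2932) + (124.2490) + (20.4179) + (57.9568) + (48.1646) = 233.8819
Denominator Σ(x_t−x̄)² = 506.5289
r_3 = 233.8819 / 506.5289 = 0.462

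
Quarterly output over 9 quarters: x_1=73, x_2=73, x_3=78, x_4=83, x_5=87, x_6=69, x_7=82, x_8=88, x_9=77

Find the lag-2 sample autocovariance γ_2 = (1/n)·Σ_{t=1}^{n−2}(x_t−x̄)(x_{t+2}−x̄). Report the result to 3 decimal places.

-15.287

Mean x̄ = (73 + 73 + 78 + 83 + 87 + 69 + 82 + 88 + 77)/9 = 78.8889
Σ_{t=1}^{7}(x_t−x̄)(x_{t+2}−x̄) = -137.5802
γ_2 = -137.5802 / 9 = -15.287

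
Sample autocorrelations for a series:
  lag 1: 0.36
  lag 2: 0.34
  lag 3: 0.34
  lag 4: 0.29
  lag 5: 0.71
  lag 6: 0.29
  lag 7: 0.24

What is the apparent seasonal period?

5

The largest autocorrelation is r_5 = 0.71; the remaining lags stay at or below 0.36. The elevated value at lag 1 (0.36), dropping to 0.34 at lag 2, reflects decaying short-term dependence rather than seasonality.
The dominant spike at lag 5 indicates a seasonal period of 5.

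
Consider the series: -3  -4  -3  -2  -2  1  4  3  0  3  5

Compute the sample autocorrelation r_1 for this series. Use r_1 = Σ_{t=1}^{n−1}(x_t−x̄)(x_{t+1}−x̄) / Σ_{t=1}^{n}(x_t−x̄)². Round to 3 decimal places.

Mean x̄ = (-3 − 4 − 3 − 2 − 2 + 1 + 4 + 3 + 0 + 3 + 5)/11 = 0.1818
Numerator Σ_{t=1}^{10}(x_t−x̄)(x_{t+1}−x̄) = 62.9669
Denominator Σ(x_t−x̄)² = 101.6364
r_1 = 62.9669 / 101.6364 = 0.620

0.620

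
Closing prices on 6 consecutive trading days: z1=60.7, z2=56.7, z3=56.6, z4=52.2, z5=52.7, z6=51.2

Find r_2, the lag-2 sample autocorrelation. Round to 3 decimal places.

Mean z̄ = (60.7 + 56.7 + 56.6 + 52.2 + 52.7 + 51.2)/6 = 55.0167
Deviations from mean: 5.6833, 1.6833, 1.5833, -2.8167, -2.3167, -3.8167
Numerator Σ_{t=1}^{4}(z_t−z̄)(z_{t+2}−z̄) = 11.3394
Denominator Σ(z_t−z̄)² = 65.5083
r_2 = 11.3394 / 65.5083 = 0.173

0.173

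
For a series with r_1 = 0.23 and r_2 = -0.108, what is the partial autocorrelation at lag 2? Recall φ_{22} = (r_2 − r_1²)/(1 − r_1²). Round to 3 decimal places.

φ_{22} = (r_2 − r_1²) / (1 − r_1²)
r_1² = (0.23)² = 0.0529
Numerator = -0.108 − 0.0529 = -0.1609; denominator = 1 − 0.0529 = 0.9471
φ_{22} = -0.1609 / 0.9471 = -0.170

-0.170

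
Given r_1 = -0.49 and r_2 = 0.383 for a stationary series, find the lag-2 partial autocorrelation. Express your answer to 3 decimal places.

0.188

φ_{22} = (r_2 − r_1²) / (1 − r_1²)
r_1² = (-0.49)² = 0.2401
Numerator = 0.383 − 0.2401 = 0.1429; denominator = 1 − 0.2401 = 0.7599
φ_{22} = 0.1429 / 0.7599 = 0.188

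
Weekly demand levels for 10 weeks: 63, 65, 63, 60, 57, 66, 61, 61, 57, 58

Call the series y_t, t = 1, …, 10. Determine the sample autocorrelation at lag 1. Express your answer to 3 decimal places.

Mean ȳ = (63 + 65 + 63 + 60 + 57 + 66 + 61 + 61 + 57 + 58)/10 = 61.1000
Numerator Σ_{t=1}^{9}(y_t−ȳ)(y_{t+1}−ȳ) = 9.7900
Denominator Σ(y_t−ȳ)² = 90.9000
r_1 = 9.7900 / 90.9000 = 0.108

0.108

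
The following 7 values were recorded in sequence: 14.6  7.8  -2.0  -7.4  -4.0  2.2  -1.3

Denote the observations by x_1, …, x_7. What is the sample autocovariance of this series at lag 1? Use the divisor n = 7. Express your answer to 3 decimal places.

Mean x̄ = (14.6 + 7.8 − 2.0 − 7.4 − 4.0 + 2.2 − 1.3)/7 = 1.4143
Deviations: 13.1857, 6.3857, -3.4143, -8.8143, -5.4143, 0.7857, -2.7143
Σ_{t=1}^{6}(x_t−x̄)(x_{t+1}−x̄) = 133.8284
γ_1 = 133.8284 / 7 = 19.118

19.118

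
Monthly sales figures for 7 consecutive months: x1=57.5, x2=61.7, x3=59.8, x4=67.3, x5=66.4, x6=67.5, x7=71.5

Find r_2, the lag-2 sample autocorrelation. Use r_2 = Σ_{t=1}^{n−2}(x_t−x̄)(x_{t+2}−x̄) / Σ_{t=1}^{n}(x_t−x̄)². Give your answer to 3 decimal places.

0.255

Mean x̄ = (57.5 + 61.7 + 59.8 + 67.3 + 66.4 + 67.5 + 71.5)/7 = 64.5286
Deviations from mean: -7.0286, -2.8286, -4.7286, 2.7714, 1.8714, 2.9714, 6.9714
Σ(x_t−x̄)(x_{t+2}−x̄) = (33.2351) + (-7.8392) + (-8.8492) + (8.2351) + (13.0465) = 37.8284
Denominator Σ(x_t−x̄)² = 148.3743
r_2 = 37.8284 / 148.3743 = 0.255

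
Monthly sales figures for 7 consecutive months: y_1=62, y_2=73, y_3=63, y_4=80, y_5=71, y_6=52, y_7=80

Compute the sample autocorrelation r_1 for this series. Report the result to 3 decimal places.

Mean ȳ = (62 + 73 + 63 + 80 + 71 + 52 + 80)/7 = 68.7143
Deviations from mean: -6.7143, 4.2857, -5.7143, 11.2857, 2.2857, -16.7143, 11.2857
Σ(y_t−ȳ)(y_{t+1}−ȳ) = (-28.7755) + (-24.4898) + (-64.4898) + (25.7959) + (-38.2041) + (-188.6327) = -318.7959
Denominator Σ(y_t−ȳ)² = 635.4286
r_1 = -318.7959 / 635.4286 = -0.502

-0.502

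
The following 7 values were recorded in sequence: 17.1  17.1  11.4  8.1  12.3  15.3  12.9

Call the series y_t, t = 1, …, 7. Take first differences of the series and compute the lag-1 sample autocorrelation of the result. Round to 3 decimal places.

First differences Δy: 0.0, -5.7, -3.3, 4.2, 3.0, -2.4
Mean of differences = -0.7000
Numerator Σ(Δy_t−Δȳ)(Δy_{t+1}−Δȳ) = 8.6000
Denominator Σ(Δy_t−Δȳ)² = 72.8400
r_1(Δy) = 8.6000 / 72.8400 = 0.118

0.118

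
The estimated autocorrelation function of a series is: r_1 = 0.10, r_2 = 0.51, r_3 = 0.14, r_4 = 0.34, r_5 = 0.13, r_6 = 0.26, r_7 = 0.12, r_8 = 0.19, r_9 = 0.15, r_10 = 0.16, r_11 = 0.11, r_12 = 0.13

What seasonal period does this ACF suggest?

2

The largest autocorrelation is r_2 = 0.51, with weaker echoes at lags 4 (0.34), 6 (0.26), 8 (0.19) and 10 (0.16); the remaining lags stay at or below 0.15.
The dominant spike at lag 2 indicates a seasonal period of 2.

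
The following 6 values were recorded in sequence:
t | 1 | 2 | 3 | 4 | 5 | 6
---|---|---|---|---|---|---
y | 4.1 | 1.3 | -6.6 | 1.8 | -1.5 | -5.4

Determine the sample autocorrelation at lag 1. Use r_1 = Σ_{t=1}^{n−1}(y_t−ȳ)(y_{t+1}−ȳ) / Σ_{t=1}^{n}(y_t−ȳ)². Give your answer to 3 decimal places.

-0.179

Mean ȳ = (4.1 + 1.3 − 6.6 + 1.8 − 1.5 − 5.4)/6 = -1.0500
Deviations from mean: 5.1500, 2.3500, -5.5500, 2.8500, -0.4500, -4.3500
Numerator Σ_{t=1}^{5}(y_t−ȳ)(y_{t+1}−ȳ) = -16.0825
Denominator Σ(y_t−ȳ)² = 90.0950
r_1 = -16.0825 / 90.0950 = -0.179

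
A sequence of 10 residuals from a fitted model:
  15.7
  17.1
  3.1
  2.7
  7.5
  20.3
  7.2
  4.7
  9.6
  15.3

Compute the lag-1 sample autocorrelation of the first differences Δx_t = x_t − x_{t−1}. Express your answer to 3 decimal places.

-0.120

First differences Δx: 1.4, -14.0, -0.4, 4.8, 12.8, -13.1, -2.5, 4.9, 5.7
Mean of differences = -0.0444
Numerator Σ(Δx_t−Δx̄)(Δx_{t+1}−Δx̄) = -74.0653
Denominator Σ(Δx_t−Δx̄)² = 619.3422
r_1(Δx) = -74.0653 / 619.3422 = -0.120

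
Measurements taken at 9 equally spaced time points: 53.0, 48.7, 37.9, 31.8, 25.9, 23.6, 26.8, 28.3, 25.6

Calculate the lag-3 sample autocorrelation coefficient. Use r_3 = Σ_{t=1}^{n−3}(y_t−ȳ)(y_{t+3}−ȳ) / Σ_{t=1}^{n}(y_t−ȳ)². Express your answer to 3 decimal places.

Mean ȳ = (53.0 + 48.7 + 37.9 + 31.8 + 25.9 + 23.6 + 26.8 + 28.3 + 25.6)/9 = 33.5111
Σ(y_t−ȳ)(y_{t+3}−ȳ) = (-33.3477) + (-115.6043) + (-43.4988) + (11.4835) + (39.6623) + (78.4079) = -62.8970
Denominator Σ(y_t−ȳ)² = 923.6489
r_3 = -62.8970 / 923.6489 = -0.068

-0.068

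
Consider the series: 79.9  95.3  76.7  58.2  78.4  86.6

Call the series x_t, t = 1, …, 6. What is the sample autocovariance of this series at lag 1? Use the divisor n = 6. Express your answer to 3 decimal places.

5.711

Mean x̄ = (79.9 + 95.3 + 76.7 + 58.2 + 78.4 + 86.6)/6 = 79.1833
Σ_{t=1}^{5}(x_t−x̄)(x_{t+1}−x̄) = 34.2631
γ_1 = 34.2631 / 6 = 5.711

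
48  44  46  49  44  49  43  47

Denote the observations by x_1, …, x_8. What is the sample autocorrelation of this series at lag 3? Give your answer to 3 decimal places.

Mean x̄ = (48 + 44 + 46 + 49 + 44 + 49 + 43 + 47)/8 = 46.2500
Deviations from mean: 1.7500, -2.2500, -0.2500, 2.7500, -2.2500, 2.7500, -3.2500, 0.7500
Numerator Σ_{t=1}^{5}(x_t−x̄)(x_{t+3}−x̄) = -1.4375
Denominator Σ(x_t−x̄)² = 39.5000
r_3 = -1.4375 / 39.5000 = -0.036

-0.036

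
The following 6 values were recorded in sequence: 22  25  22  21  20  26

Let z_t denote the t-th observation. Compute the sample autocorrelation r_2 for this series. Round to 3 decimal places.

-0.264

Mean z̄ = (22 + 25 + 22 + 21 + 20 + 26)/6 = 22.6667
Deviations from mean: -0.6667, 2.3333, -0.6667, -1.6667, -2.6667, 3.3333
Numerator Σ_{t=1}^{4}(z_t−z̄)(z_{t+2}−z̄) = -7.2222
Denominator Σ(z_t−z̄)² = 27.3333
r_2 = -7.2222 / 27.3333 = -0.264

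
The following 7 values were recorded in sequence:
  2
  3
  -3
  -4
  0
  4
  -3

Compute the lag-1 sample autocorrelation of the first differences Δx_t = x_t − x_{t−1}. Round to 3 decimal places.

First differences Δx: 1, -6, -1, 4, 4, -7
Mean of differences = -0.8333
Numerator Σ(Δx_t−Δx̄)(Δx_{t+1}−Δx̄) = -15.8611
Denominator Σ(Δx_t−Δx̄)² = 114.8333
r_1(Δx) = -15.8611 / 114.8333 = -0.138

-0.138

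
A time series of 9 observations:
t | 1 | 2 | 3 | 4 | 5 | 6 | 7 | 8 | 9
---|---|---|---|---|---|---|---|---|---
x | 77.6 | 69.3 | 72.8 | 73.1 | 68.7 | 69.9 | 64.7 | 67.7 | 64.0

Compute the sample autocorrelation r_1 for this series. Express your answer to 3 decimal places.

Mean x̄ = (77.6 + 69.3 + 72.8 + 73.1 + 68.7 + 69.9 + 64.7 + 67.7 + 64.0)/9 = 69.7556
Numerator Σ_{t=1}^{8}(x_t−x̄)(x_{t+1}−x̄) = 23.0314
Denominator Σ(x_t−x̄)² = 146.2422
r_1 = 23.0314 / 146.2422 = 0.157

0.157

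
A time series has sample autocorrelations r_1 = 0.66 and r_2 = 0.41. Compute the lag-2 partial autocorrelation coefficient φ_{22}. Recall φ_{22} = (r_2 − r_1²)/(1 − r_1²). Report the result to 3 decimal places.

φ_{22} = (r_2 − r_1²) / (1 − r_1²)
r_1² = (0.66)² = 0.4356
Numerator = 0.41 − 0.4356 = -0.0256; denominator = 1 − 0.4356 = 0.5644
φ_{22} = -0.0256 / 0.5644 = -0.045

-0.045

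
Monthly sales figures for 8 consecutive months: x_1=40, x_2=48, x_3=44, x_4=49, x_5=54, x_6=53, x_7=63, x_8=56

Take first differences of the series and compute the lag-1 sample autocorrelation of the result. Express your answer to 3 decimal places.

-0.622

First differences Δx: 8, -4, 5, 5, -1, 10, -7
Mean of differences = 2.2857
Numerator Σ(Δx_t−Δx̄)(Δx_{t+1}−Δx̄) = -151.5102
Denominator Σ(Δx_t−Δx̄)² = 243.4286
r_1(Δx) = -151.5102 / 243.4286 = -0.622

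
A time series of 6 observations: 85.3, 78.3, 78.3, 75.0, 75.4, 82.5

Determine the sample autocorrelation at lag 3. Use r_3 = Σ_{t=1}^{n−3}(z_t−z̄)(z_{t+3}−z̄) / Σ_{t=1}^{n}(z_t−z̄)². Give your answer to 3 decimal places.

Mean z̄ = (85.3 + 78.3 + 78.3 + 75.0 + 75.4 + 82.5)/6 = 79.1333
Deviations from mean: 6.1667, -0.8333, -0.8333, -4.1333, -3.7333, 3.3667
Σ(z_t−z̄)(z_{t+3}−z̄) = (-25.4889) + (3.1111) + (-2.8056) = -25.1833
Denominator Σ(z_t−z̄)² = 81.7733
r_3 = -25.1833 / 81.7733 = -0.308

-0.308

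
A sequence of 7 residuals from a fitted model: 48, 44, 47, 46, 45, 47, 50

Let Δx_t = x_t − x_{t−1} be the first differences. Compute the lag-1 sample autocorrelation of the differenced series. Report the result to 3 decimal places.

-0.282

First differences Δx: -4, 3, -1, -1, 2, 3
Mean of differences = 0.3333
Numerator Σ(Δx_t−Δx̄)(Δx_{t+1}−Δx̄) = -11.1111
Denominator Σ(Δx_t−Δx̄)² = 39.3333
r_1(Δx) = -11.1111 / 39.3333 = -0.282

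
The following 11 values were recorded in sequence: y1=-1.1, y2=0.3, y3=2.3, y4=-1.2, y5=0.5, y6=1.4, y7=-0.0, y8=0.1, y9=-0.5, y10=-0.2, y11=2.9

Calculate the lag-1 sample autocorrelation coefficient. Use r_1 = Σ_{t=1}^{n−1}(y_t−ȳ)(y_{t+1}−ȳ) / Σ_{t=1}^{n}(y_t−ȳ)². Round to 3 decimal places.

Mean ȳ = (-1.1 + 0.3 + 2.3 − 1.2 + 0.5 + 1.4 − 0.0 + 0.1 − 0.5 − 0.2 + 2.9)/11 = 0.4091
Numerator Σ_{t=1}^{10}(y_t−ȳ)(y_{t+1}−ȳ) = -4.1019
Denominator Σ(y_t−ȳ)² = 17.1091
r_1 = -4.1019 / 17.1091 = -0.240

-0.240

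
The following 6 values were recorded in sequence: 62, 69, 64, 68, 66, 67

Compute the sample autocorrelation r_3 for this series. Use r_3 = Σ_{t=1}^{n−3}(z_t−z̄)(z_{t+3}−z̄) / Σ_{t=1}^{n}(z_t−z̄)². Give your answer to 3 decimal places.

-0.294

Mean z̄ = (62 + 69 + 64 + 68 + 66 + 67)/6 = 66.0000
Deviations from mean: -4.0000, 3.0000, -2.0000, 2.0000, 0.0000, 1.0000
Σ(z_t−z̄)(z_{t+3}−z̄) = (-8.0000) + (0.0000) + (-2.0000) = -10.0000
Denominator Σ(z_t−z̄)² = 34.0000
r_3 = -10.0000 / 34.0000 = -0.294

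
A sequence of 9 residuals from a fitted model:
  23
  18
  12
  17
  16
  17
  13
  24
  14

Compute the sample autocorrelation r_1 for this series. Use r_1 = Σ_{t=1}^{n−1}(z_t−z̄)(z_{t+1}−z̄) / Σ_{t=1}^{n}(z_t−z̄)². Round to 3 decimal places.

-0.349

Mean z̄ = (23 + 18 + 12 + 17 + 16 + 17 + 13 + 24 + 14)/9 = 17.1111
Numerator Σ_{t=1}^{8}(z_t−z̄)(z_{t+1}−z̄) = -47.7901
Denominator Σ(z_t−z̄)² = 136.8889
r_1 = -47.7901 / 136.8889 = -0.349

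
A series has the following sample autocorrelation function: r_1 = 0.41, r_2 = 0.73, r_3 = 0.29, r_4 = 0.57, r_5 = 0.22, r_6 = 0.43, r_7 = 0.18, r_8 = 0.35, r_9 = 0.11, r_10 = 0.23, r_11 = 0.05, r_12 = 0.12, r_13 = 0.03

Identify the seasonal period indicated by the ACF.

The largest autocorrelation is r_2 = 0.73, with weaker echoes at lags 4 (0.57) and 6 (0.43); the remaining lags stay at or below 0.41.
The dominant spike at lag 2 indicates a seasonal period of 2.

2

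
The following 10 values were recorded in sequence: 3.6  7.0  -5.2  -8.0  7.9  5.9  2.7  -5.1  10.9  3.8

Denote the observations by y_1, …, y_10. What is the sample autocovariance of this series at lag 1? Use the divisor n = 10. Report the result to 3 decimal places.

Mean ȳ = (3.6 + 7.0 − 5.2 − 8.0 + 7.9 + 5.9 + 2.7 − 5.1 + 10.9 + 3.8)/10 = 2.3500
Σ_{t=1}^{9}(y_t−ȳ)(y_{t+1}−ȳ) = -41.5575
γ_1 = -41.5575 / 10 = -4.156

-4.156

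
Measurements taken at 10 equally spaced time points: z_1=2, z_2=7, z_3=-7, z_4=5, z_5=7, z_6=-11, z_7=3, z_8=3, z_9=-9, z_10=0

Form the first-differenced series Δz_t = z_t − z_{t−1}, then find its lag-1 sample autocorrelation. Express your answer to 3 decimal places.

-0.551

First differences Δz: 5, -14, 12, 2, -18, 14, 0, -12, 9
Mean of differences = -0.2222
Numerator Σ(Δz_t−Δz̄)(Δz_{t+1}−Δz̄) = -613.6049
Denominator Σ(Δz_t−Δz̄)² = 1113.5556
r_1(Δz) = -613.6049 / 1113.5556 = -0.551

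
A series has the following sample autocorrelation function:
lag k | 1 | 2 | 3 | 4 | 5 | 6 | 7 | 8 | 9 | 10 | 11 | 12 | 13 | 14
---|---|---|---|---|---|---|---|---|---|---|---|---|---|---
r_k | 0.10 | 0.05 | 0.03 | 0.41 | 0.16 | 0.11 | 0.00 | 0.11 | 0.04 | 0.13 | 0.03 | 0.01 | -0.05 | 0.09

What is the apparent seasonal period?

The largest autocorrelation is r_4 = 0.41; the remaining lags stay at or below 0.16.
The dominant spike at lag 4 indicates a seasonal period of 4.

4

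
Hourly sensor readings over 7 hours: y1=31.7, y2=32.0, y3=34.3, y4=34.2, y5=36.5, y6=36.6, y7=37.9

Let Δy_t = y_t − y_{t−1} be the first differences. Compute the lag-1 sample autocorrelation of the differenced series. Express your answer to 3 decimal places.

First differences Δy: 0.3, 2.3, -0.1, 2.3, 0.1, 1.3
Mean of differences = 1.0333
Numerator Σ(Δy_t−Δȳ)(Δy_{t+1}−Δȳ) = -5.2311
Denominator Σ(Δy_t−Δȳ)² = 5.9733
r_1(Δy) = -5.2311 / 5.9733 = -0.876

-0.876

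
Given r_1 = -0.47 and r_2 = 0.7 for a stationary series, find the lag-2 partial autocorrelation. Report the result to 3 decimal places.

0.615

φ_{22} = (r_2 − r_1²) / (1 − r_1²)
r_1² = (-0.47)² = 0.2209
Numerator = 0.7 − 0.2209 = 0.4791; denominator = 1 − 0.2209 = 0.7791
φ_{22} = 0.4791 / 0.7791 = 0.615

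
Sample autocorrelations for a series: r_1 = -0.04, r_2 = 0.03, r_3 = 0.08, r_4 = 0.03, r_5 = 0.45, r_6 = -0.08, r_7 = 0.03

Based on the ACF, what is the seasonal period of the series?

5

The largest autocorrelation is r_5 = 0.45; the remaining lags stay at or below 0.08.
The dominant spike at lag 5 indicates a seasonal period of 5.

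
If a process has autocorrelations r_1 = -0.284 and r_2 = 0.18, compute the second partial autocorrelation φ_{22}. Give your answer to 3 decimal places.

φ_{22} = (r_2 − r_1²) / (1 − r_1²)
r_1² = (-0.284)² = 0.080656
Numerator = 0.18 − 0.0807 = 0.0993; denominator = 1 − 0.0807 = 0.9193
φ_{22} = 0.0993 / 0.9193 = 0.108

0.108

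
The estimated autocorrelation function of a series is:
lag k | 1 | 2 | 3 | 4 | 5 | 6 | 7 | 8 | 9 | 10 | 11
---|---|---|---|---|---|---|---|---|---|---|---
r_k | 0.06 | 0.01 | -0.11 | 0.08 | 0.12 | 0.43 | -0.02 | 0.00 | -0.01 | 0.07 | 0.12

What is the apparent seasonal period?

6

The largest autocorrelation is r_6 = 0.43; the remaining lags stay at or below 0.12.
The dominant spike at lag 6 indicates a seasonal period of 6.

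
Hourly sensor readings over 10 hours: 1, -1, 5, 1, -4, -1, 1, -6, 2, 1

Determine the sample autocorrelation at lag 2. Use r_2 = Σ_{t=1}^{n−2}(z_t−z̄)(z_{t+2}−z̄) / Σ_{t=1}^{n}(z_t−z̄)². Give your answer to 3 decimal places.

Mean z̄ = (1 − 1 + 5 + 1 − 4 − 1 + 1 − 6 + 2 + 1)/10 = -0.1000
Numerator Σ_{t=1}^{8}(z_t−z̄)(z_{t+2}−z̄) = -19.4200
Denominator Σ(z_t−z̄)² = 86.9000
r_2 = -19.4200 / 86.9000 = -0.223

-0.223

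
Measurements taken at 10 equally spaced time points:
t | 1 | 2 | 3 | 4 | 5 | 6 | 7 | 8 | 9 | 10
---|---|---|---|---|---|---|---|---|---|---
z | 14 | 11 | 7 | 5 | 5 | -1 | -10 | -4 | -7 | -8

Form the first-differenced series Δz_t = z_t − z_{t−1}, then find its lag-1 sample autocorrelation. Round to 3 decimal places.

First differences Δz: -3, -4, -2, 0, -6, -9, 6, -3, -1
Mean of differences = -2.4444
Numerator Σ(Δz_t−Δz̄)(Δz_{t+1}−Δz̄) = -44.9753
Denominator Σ(Δz_t−Δz̄)² = 138.2222
r_1(Δz) = -44.9753 / 138.2222 = -0.325

-0.325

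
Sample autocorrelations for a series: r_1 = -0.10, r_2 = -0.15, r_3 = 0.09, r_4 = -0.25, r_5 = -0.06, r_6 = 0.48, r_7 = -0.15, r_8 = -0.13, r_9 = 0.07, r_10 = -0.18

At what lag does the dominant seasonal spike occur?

6

The largest autocorrelation is r_6 = 0.48; the remaining lags stay at or below 0.09.
The dominant spike at lag 6 indicates a seasonal period of 6.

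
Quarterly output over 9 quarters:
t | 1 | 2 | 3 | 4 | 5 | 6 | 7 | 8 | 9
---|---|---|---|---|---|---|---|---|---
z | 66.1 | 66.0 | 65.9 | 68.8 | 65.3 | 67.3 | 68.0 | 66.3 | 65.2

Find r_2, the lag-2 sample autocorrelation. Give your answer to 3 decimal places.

Mean z̄ = (66.1 + 66.0 + 65.9 + 68.8 + 65.3 + 67.3 + 68.0 + 66.3 + 65.2)/9 = 66.5444
Σ(z_t−z̄)(z_{t+2}−z̄) = (0.2864) + (-1.2280) + (0.8020) + (1.7042) + (-1.8114) + (-0.1847) + (-1.9569) = -2.3884
Denominator Σ(z_t−z̄)² = 12.1022
r_2 = -2.3884 / 12.1022 = -0.197

-0.197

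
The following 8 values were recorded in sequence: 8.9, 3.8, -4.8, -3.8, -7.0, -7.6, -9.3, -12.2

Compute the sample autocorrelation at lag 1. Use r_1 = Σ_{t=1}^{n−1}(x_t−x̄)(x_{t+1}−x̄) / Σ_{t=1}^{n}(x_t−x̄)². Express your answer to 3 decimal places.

Mean x̄ = (8.9 + 3.8 − 4.8 − 3.8 − 7.0 − 7.6 − 9.3 − 12.2)/8 = -4.0000
Deviations from mean: 12.9000, 7.8000, -0.8000, 0.2000, -3.0000, -3.6000, -5.3000, -8.2000
Numerator Σ_{t=1}^{7}(x_t−x̄)(x_{t+1}−x̄) = 166.9600
Denominator Σ(x_t−x̄)² = 345.2200
r_1 = 166.9600 / 345.2200 = 0.484

0.484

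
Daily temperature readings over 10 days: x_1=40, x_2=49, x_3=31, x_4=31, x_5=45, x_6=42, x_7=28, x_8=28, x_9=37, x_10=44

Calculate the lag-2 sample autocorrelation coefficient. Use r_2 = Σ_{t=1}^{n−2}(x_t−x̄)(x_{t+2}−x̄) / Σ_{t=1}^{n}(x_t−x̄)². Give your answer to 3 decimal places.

Mean x̄ = (40 + 49 + 31 + 31 + 45 + 42 + 28 + 28 + 37 + 44)/10 = 37.5000
Numerator Σ_{t=1}^{8}(x_t−x̄)(x_{t+2}−x̄) = -340.0000
Denominator Σ(x_t−x̄)² = 522.5000
r_2 = -340.0000 / 522.5000 = -0.651

-0.651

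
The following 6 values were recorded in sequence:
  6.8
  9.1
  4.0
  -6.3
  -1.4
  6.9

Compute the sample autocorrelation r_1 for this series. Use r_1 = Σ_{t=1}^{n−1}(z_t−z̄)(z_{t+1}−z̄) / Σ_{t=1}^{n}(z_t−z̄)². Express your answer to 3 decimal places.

Mean z̄ = (6.8 + 9.1 + 4.0 − 6.3 − 1.4 + 6.9)/6 = 3.1833
Deviations from mean: 3.6167, 5.9167, 0.8167, -9.4833, -4.5833, 3.7167
Numerator Σ_{t=1}^{5}(z_t−z̄)(z_{t+1}−z̄) = 44.9164
Denominator Σ(z_t−z̄)² = 173.5083
r_1 = 44.9164 / 173.5083 = 0.259

0.259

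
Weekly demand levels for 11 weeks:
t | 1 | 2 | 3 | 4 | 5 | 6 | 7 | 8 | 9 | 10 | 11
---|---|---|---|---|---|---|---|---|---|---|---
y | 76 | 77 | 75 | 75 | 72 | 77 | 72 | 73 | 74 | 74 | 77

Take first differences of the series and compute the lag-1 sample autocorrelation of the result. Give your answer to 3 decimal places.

-0.610

First differences Δy: 1, -2, 0, -3, 5, -5, 1, 1, 0, 3
Mean of differences = 0.1000
Numerator Σ(Δy_t−Δȳ)(Δy_{t+1}−Δȳ) = -45.7100
Denominator Σ(Δy_t−Δȳ)² = 74.9000
r_1(Δy) = -45.7100 / 74.9000 = -0.610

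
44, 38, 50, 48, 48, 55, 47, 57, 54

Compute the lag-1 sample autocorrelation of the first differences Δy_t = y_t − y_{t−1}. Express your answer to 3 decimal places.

-0.730

First differences Δy: -6, 12, -2, 0, 7, -8, 10, -3
Mean of differences = 1.2500
Numerator Σ(Δy_t−Δȳ)(Δy_{t+1}−Δȳ) = -287.3125
Denominator Σ(Δy_t−Δȳ)² = 393.5000
r_1(Δy) = -287.3125 / 393.5000 = -0.730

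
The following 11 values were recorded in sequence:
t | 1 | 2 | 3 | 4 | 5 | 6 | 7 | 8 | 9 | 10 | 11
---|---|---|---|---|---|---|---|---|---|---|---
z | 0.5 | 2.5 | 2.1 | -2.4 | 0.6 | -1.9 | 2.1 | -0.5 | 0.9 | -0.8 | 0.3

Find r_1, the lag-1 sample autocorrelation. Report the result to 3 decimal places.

-0.328

Mean z̄ = (0.5 + 2.5 + 2.1 − 2.4 + 0.6 − 1.9 + 2.1 − 0.5 + 0.9 − 0.8 + 0.3)/11 = 0.3091
Numerator Σ_{t=1}^{10}(z_t−z̄)(z_{t+1}−z̄) = -8.4692
Denominator Σ(z_t−z̄)² = 25.7891
r_1 = -8.4692 / 25.7891 = -0.328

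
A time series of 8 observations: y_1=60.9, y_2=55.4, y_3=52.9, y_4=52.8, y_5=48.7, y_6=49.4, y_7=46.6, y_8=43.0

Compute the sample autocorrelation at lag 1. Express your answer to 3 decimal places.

Mean ȳ = (60.9 + 55.4 + 52.9 + 52.8 + 48.7 + 49.4 + 46.6 + 43.0)/8 = 51.2125
Σ(y_t−ȳ)(y_{t+1}−ȳ) = (40.5664) + (7.0664) + (2.6789) + (-3.9886) + (4.5539) + (8.3602) + (37.8802) = 97.1173
Denominator Σ(y_t−ȳ)² = 215.0688
r_1 = 97.1173 / 215.0688 = 0.452

0.452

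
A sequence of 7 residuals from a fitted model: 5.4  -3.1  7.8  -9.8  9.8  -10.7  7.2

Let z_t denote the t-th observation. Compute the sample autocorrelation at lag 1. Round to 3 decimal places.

-0.864

Mean z̄ = (5.4 − 3.1 + 7.8 − 9.8 + 9.8 − 10.7 + 7.2)/7 = 0.9429
Deviations from mean: 4.4571, -4.0429, 6.8571, -10.7429, 8.8571, -11.6429, 6.2571
Σ(z_t−z̄)(z_{t+1}−z̄) = (-18.0196) + (-27.7224) + (-73.6653) + (-95.1510) + (-103.1224) + (-72.8510) = -390.5318
Denominator Σ(z_t−z̄)² = 451.7971
r_1 = -390.5318 / 451.7971 = -0.864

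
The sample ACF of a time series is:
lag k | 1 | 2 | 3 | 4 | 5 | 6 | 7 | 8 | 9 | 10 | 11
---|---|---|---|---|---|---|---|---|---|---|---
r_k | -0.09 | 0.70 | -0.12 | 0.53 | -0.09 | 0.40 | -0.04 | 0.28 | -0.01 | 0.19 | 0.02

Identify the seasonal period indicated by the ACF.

2

The largest autocorrelation is r_2 = 0.70, with weaker echoes at lags 4 (0.53), 6 (0.40), 8 (0.28) and 10 (0.19); the remaining lags stay at or below 0.02.
The dominant spike at lag 2 indicates a seasonal period of 2.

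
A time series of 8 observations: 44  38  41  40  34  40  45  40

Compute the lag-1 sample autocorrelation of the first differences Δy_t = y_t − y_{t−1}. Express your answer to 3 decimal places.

-0.255

First differences Δy: -6, 3, -1, -6, 6, 5, -5
Mean of differences = -0.5714
Numerator Σ(Δy_t−Δȳ)(Δy_{t+1}−Δȳ) = -42.3265
Denominator Σ(Δy_t−Δȳ)² = 165.7143
r_1(Δy) = -42.3265 / 165.7143 = -0.255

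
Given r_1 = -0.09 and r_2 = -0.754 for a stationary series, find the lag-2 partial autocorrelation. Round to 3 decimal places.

φ_{22} = (r_2 − r_1²) / (1 − r_1²)
r_1² = (-0.09)² = 0.0081
Numerator = -0.754 − 0.0081 = -0.7621; denominator = 1 − 0.0081 = 0.9919
φ_{22} = -0.7621 / 0.9919 = -0.768

-0.768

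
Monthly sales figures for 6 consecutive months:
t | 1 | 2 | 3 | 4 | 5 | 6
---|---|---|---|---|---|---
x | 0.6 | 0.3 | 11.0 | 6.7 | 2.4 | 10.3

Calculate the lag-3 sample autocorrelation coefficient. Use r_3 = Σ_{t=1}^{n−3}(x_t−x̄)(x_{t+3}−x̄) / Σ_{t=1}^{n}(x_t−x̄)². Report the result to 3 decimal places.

Mean x̄ = (0.6 + 0.3 + 11.0 + 6.7 + 2.4 + 10.3)/6 = 5.2167
Numerator Σ_{t=1}^{3}(x_t−x̄)(x_{t+3}−x̄) = 36.3992
Denominator Σ(x_t−x̄)² = 114.9083
r_3 = 36.3992 / 114.9083 = 0.317

0.317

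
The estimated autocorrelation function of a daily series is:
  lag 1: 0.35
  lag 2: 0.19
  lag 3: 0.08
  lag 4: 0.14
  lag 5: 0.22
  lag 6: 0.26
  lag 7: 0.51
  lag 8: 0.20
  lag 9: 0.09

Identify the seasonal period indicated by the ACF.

7

The largest autocorrelation is r_7 = 0.51; the remaining lags stay at or below 0.35. The elevated value at lag 1 (0.35), dropping to 0.19 at lag 2, reflects decaying short-term dependence rather than seasonality.
The dominant spike at lag 7 indicates a seasonal period of 7.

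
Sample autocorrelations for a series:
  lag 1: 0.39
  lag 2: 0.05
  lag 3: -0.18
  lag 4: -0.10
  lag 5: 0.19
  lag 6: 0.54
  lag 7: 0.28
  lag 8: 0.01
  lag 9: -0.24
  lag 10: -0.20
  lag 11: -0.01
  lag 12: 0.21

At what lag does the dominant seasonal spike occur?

The largest autocorrelation is r_6 = 0.54; the remaining lags stay at or below 0.39. The elevated value at lag 1 (0.39), dropping to 0.05 at lag 2, reflects decaying short-term dependence rather than seasonality.
The dominant spike at lag 6 indicates a seasonal period of 6.

6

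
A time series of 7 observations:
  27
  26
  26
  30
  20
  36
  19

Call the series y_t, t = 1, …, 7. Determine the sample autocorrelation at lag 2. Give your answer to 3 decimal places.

Mean ȳ = (27 + 26 + 26 + 30 + 20 + 36 + 19)/7 = 26.2857
Deviations from mean: 0.7143, -0.2857, -0.2857, 3.7143, -6.2857, 9.7143, -7.2857
Σ(y_t−ȳ)(y_{t+2}−ȳ) = (-0.2041) + (-1.0612) + (1.7959) + (36.0816) + (45.7959) = 82.4082
Denominator Σ(y_t−ȳ)² = 201.4286
r_2 = 82.4082 / 201.4286 = 0.409

0.409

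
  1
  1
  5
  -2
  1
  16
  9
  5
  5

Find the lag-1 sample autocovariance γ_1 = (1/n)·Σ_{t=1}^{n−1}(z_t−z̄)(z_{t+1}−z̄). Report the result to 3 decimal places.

4.867

Mean z̄ = (1 + 1 + 5 − 2 + 1 + 16 + 9 + 5 + 5)/9 = 4.5556
Σ_{t=1}^{8}(z_t−z̄)(z_{t+1}−z̄) = 43.8025
γ_1 = 43.8025 / 9 = 4.867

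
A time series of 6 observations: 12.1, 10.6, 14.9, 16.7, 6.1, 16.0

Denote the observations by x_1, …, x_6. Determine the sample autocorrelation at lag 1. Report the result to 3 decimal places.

-0.533

Mean x̄ = (12.1 + 10.6 + 14.9 + 16.7 + 6.1 + 16.0)/6 = 12.7333
Deviations from mean: -0.6333, -2.1333, 2.1667, 3.9667, -6.6333, 3.2667
Σ(x_t−x̄)(x_{t+1}−x̄) = (1.3511) + (-4.6222) + (8.5944) + (-26.3122) + (-21.6689) = -42.6578
Denominator Σ(x_t−x̄)² = 80.0533
r_1 = -42.6578 / 80.0533 = -0.533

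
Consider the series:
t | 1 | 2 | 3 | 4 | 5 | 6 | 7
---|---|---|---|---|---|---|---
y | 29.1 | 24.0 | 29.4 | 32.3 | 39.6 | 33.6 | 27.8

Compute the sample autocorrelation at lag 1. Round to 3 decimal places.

Mean ȳ = (29.1 + 24.0 + 29.4 + 32.3 + 39.6 + 33.6 + 27.8)/7 = 30.8286
Deviations from mean: -1.7286, -6.8286, -1.4286, 1.4714, 8.7714, 2.7714, -3.0286
Numerator Σ_{t=1}^{6}(y_t−ȳ)(y_{t+1}−ȳ) = 48.2792
Denominator Σ(y_t−ȳ)² = 147.6143
r_1 = 48.2792 / 147.6143 = 0.327

0.327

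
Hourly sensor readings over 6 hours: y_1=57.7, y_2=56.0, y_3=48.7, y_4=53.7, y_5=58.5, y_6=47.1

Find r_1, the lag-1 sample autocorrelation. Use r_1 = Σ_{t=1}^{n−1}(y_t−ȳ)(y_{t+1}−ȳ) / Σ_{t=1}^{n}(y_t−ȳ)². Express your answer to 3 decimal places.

-0.300

Mean ȳ = (57.7 + 56.0 + 48.7 + 53.7 + 58.5 + 47.1)/6 = 53.6167
Numerator Σ_{t=1}^{5}(y_t−ȳ)(y_{t+1}−ȳ) = -33.8119
Denominator Σ(y_t−ȳ)² = 112.8483
r_1 = -33.8119 / 112.8483 = -0.300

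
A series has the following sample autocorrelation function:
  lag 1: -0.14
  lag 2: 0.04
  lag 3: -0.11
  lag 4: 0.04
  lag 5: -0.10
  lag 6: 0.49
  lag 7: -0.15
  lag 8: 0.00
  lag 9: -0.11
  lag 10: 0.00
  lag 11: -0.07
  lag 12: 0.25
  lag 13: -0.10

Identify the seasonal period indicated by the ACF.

6

The largest autocorrelation is r_6 = 0.49, with a weaker echo at lag 12 (0.25); the remaining lags stay at or below 0.04.
The dominant spike at lag 6 indicates a seasonal period of 6.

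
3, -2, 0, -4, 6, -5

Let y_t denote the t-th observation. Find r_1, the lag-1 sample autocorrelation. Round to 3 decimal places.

-0.673

Mean ȳ = (3 − 2 + 0 − 4 + 6 − 5)/6 = -0.3333
Numerator Σ_{t=1}^{5}(y_t−ȳ)(y_{t+1}−ȳ) = -60.1111
Denominator Σ(y_t−ȳ)² = 89.3333
r_1 = -60.1111 / 89.3333 = -0.673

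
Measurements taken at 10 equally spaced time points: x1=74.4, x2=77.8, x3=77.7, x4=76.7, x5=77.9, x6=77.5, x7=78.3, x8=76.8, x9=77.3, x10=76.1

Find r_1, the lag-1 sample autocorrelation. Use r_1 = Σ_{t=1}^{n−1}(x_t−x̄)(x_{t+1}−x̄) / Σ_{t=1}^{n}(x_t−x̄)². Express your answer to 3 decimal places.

-0.145

Mean x̄ = (74.4 + 77.8 + 77.7 + 76.7 + 77.9 + 77.5 + 78.3 + 76.8 + 77.3 + 76.1)/10 = 77.0500
Numerator Σ_{t=1}^{9}(x_t−x̄)(x_{t+1}−x̄) = -1.6925
Denominator Σ(x_t−x̄)² = 11.6450
r_1 = -1.6925 / 11.6450 = -0.145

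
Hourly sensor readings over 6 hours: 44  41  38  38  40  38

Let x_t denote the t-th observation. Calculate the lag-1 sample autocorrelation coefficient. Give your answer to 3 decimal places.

Mean x̄ = (44 + 41 + 38 + 38 + 40 + 38)/6 = 39.8333
Numerator Σ_{t=1}^{5}(x_t−x̄)(x_{t+1}−x̄) = 5.4722
Denominator Σ(x_t−x̄)² = 28.8333
r_1 = 5.4722 / 28.8333 = 0.190

0.190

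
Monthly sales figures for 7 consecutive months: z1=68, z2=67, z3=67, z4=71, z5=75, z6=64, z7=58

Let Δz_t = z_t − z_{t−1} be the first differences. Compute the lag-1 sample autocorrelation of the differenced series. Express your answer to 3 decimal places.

First differences Δz: -1, 0, 4, 4, -11, -6
Mean of differences = -1.6667
Numerator Σ(Δz_t−Δz̄)(Δz_{t+1}−Δz̄) = 30.2222
Denominator Σ(Δz_t−Δz̄)² = 173.3333
r_1(Δz) = 30.2222 / 173.3333 = 0.174

0.174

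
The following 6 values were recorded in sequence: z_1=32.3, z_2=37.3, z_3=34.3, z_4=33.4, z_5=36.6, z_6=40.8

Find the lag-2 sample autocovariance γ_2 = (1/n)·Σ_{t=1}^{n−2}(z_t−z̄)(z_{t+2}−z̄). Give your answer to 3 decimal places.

-1.936

Mean z̄ = (32.3 + 37.3 + 34.3 + 33.4 + 36.6 + 40.8)/6 = 35.7833
Σ_{t=1}^{4}(z_t−z̄)(z_{t+2}−z̄) = -11.6156
γ_2 = -11.6156 / 6 = -1.936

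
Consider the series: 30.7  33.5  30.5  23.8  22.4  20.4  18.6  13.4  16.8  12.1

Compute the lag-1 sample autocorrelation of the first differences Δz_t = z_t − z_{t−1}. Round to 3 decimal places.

First differences Δz: 2.8, -3.0, -6.7, -1.4, -2.0, -1.8, -5.2, 3.4, -4.7
Mean of differences = -2.0667
Numerator Σ(Δz_t−Δz̄)(Δz_{t+1}−Δz̄) = -35.6044
Denominator Σ(Δz_t−Δz̄)² = 93.1800
r_1(Δz) = -35.6044 / 93.1800 = -0.382

-0.382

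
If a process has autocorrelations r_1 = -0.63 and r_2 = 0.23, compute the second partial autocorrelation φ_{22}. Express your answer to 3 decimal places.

-0.277

φ_{22} = (r_2 − r_1²) / (1 − r_1²)
r_1² = (-0.63)² = 0.3969
Numerator = 0.23 − 0.3969 = -0.1669; denominator = 1 − 0.3969 = 0.6031
φ_{22} = -0.1669 / 0.6031 = -0.277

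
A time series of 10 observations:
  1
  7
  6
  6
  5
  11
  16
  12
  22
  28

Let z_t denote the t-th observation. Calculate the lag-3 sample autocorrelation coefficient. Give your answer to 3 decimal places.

Mean z̄ = (1 + 7 + 6 + 6 + 5 + 11 + 16 + 12 + 22 + 28)/10 = 11.4000
Σ(z_t−z̄)(z_{t+3}−z̄) = (56.1600) + (28.1600) + (2.1600) + (-24.8400) + (-3.8400) + (-4.2400) + (76.3600) = 129.9200
Denominator Σ(z_t−z̄)² = 636.4000
r_3 = 129.9200 / 636.4000 = 0.204

0.204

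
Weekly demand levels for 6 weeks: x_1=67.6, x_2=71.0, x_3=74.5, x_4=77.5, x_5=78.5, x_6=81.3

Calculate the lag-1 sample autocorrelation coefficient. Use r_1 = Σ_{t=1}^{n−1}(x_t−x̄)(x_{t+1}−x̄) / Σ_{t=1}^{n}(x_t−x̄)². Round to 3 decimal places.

0.473

Mean x̄ = (67.6 + 71.0 + 74.5 + 77.5 + 78.5 + 81.3)/6 = 75.0667
Deviations from mean: -7.4667, -4.0667, -0.5667, 2.4333, 3.4333, 6.2333
Σ(x_t−x̄)(x_{t+1}−x̄) = (30.3644) + (2.3044) + (-1.3789) + (8.3544) + (21.4011) = 61.0456
Denominator Σ(x_t−x̄)² = 129.1733
r_1 = 61.0456 / 129.1733 = 0.473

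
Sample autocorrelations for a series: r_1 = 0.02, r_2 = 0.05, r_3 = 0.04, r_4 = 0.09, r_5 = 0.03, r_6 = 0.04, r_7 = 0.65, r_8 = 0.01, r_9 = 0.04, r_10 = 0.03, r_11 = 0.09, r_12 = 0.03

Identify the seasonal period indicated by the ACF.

The largest autocorrelation is r_7 = 0.65; the remaining lags stay at or below 0.09.
The dominant spike at lag 7 indicates a seasonal period of 7.

7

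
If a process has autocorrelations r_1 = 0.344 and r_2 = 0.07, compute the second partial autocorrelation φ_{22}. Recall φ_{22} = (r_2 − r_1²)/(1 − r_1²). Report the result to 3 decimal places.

φ_{22} = (r_2 − r_1²) / (1 − r_1²)
r_1² = (0.344)² = 0.118336
Numerator = 0.07 − 0.1183 = -0.0483; denominator = 1 − 0.1183 = 0.8817
φ_{22} = -0.0483 / 0.8817 = -0.055

-0.055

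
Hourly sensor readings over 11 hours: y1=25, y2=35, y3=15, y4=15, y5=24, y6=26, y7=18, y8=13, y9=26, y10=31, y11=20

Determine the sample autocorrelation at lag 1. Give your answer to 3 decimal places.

-0.020

Mean ȳ = (25 + 35 + 15 + 15 + 24 + 26 + 18 + 13 + 26 + 31 + 20)/11 = 22.5455
Numerator Σ_{t=1}^{10}(y_t−ȳ)(y_{t+1}−ȳ) = -10.0248
Denominator Σ(y_t−ȳ)² = 490.7273
r_1 = -10.0248 / 490.7273 = -0.020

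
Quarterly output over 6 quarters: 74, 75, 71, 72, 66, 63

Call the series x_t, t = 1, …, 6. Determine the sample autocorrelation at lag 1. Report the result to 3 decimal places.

Mean x̄ = (74 + 75 + 71 + 72 + 66 + 63)/6 = 70.1667
Deviations from mean: 3.8333, 4.8333, 0.8333, 1.8333, -4.1667, -7.1667
Σ(x_t−x̄)(x_{t+1}−x̄) = (18.5278) + (4.0278) + (1.5278) + (-7.6389) + (29.8611) = 46.3056
Denominator Σ(x_t−x̄)² = 110.8333
r_1 = 46.3056 / 110.8333 = 0.418

0.418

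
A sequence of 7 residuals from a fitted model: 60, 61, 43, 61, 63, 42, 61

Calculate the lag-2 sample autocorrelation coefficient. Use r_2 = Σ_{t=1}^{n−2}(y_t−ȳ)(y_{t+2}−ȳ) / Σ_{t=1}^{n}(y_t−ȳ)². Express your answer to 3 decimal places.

Mean ȳ = (60 + 61 + 43 + 61 + 63 + 42 + 61)/7 = 55.8571
Deviations from mean: 4.1429, 5.1429, -12.8571, 5.1429, 7.1429, -13.8571, 5.1429
Σ(y_t−ȳ)(y_{t+2}−ȳ) = (-53.2653) + (26.4490) + (-91.8367) + (-71.2653) + (36.7347) = -153.1837
Denominator Σ(y_t−ȳ)² = 504.8571
r_2 = -153.1837 / 504.8571 = -0.303

-0.303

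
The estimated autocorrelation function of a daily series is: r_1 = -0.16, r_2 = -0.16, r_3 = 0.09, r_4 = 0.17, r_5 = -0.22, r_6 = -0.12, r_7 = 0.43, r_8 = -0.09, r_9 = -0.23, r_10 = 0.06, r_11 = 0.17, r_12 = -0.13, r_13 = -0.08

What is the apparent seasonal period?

The largest autocorrelation is r_7 = 0.43; the remaining lags stay at or below 0.17.
The dominant spike at lag 7 indicates a seasonal period of 7.

7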